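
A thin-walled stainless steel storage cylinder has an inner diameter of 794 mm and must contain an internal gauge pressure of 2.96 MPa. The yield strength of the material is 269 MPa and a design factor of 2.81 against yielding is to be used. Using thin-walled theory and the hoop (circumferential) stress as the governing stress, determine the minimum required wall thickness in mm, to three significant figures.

t = 12.3 mm

σ_allow = 269/2.81 = 95.73 MPa.
Hoop stress σ_h = pD/(2t), so t = pD/(2σ_allow) = 2.96×794/(2×95.73) = 12.28 mm.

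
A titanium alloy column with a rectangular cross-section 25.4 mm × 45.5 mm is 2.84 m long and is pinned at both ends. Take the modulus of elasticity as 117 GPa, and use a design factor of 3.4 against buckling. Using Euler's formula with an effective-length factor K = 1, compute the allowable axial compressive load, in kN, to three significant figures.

P_allow = 2.62 kN

Buckling occurs about the weak axis: I_min = h·b³/12 = 45.5×25.4³/12 = 62130 mm⁴ (b = 25.4 mm is the smaller dimension).
Effective length L_e = KL = 1×2.84 m = 2840 mm.
Euler critical load P_cr = π²EI/L_e² = π²×117000×62130/2840² = 8896 N.
P_allow = P_cr/n = 8896/3.4 = 2616 N.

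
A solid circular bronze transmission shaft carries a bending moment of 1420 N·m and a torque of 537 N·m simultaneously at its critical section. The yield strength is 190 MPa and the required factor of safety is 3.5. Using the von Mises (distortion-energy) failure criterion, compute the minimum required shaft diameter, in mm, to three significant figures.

σ_allow = σ_y/n = 190/3.5 = 54.29 MPa.
For a solid shaft σ_b = 32M/(πd³) and τ = 16T/(πd³), so the von Mises stress is σ' = (16/πd³)·√(4M²+3T²).
√(4M²+3T²) = √(4×(1.420×10^6)² + 3×(537000)²) = 2.988×10^6 N·mm.
d³ = 16×2.988×10^6/(π×54.29) = 280400 mm³.
d = 65.45 mm.

d = 65.4 mm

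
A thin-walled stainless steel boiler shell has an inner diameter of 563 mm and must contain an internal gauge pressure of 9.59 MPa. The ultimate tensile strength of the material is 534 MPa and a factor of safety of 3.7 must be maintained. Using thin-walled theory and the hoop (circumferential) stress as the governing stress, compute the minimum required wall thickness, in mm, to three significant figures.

σ_allow = 534/3.7 = 144.3 MPa.
Hoop stress σ_h = pD/(2t), so t = pD/(2σ_allow) = 9.59×563/(2×144.3) = 18.70 mm.

t = 18.7 mm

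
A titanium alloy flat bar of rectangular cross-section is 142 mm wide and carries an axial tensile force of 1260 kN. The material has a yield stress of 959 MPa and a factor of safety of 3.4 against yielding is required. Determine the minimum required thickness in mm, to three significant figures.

t = 31.5 mm

σ_allow = 959/3.4 = 282.1 MPa.
Required area A = F/σ_allow = 1260000/282.1 = 4467 mm².
t = A/w = 4467/142 = 31.46 mm.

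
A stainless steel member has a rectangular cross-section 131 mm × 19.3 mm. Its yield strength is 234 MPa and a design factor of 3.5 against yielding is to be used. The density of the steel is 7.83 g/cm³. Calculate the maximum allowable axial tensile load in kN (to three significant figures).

σ_allow = 234/3.5 = 66.86 MPa.
A = 131×19.3 = 2528 mm².
F_allow = σ_allow × A = 66.86×2528 = 169000 N.

F_allow = 169 kN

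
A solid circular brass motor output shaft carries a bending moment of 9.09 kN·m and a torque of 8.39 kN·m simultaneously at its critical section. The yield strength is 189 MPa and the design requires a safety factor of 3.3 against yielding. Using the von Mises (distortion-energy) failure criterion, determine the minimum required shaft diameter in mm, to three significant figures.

σ_allow = σ_y/n = 189/3.3 = 57.27 MPa.
For a solid shaft σ_b = 32M/(πd³) and τ = 16T/(πd³), so the von Mises stress is σ' = (16/πd³)·√(4M²+3T²).
√(4M²+3T²) = √(4×(9.090×10^6)² + 3×(8.390×10^6)²) = 2.327×10^7 N·mm.
d³ = 16×2.327×10^7/(π×57.27) = 2.070×10^6 mm³.
d = 127.4 mm.

d = 127 mm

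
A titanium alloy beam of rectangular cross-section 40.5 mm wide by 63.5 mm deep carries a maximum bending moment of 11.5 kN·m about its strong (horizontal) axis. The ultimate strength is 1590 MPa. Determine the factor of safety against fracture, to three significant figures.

Section modulus S = bh²/6 = 40.5×63.5²/6 = 27220 mm³.
σ = M/S = 1.1500×10^7/27220 = 422.5 MPa.
n = 1590/422.5 = 3.763.

n = 3.76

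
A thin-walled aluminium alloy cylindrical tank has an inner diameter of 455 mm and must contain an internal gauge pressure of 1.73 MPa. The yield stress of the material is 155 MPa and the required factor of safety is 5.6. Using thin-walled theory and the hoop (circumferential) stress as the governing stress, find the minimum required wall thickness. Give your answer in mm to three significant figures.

σ_allow = 155/5.6 = 27.68 MPa.
Hoop stress σ_h = pD/(2t), so t = pD/(2σ_allow) = 1.73×455/(2×27.68) = 14.22 mm.

t = 14.2 mm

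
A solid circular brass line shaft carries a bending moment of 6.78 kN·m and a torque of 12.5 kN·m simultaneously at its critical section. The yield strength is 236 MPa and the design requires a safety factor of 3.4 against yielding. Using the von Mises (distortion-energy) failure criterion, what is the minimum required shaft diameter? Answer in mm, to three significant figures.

σ_allow = σ_y/n = 236/3.4 = 69.41 MPa.
For a solid shaft σ_b = 32M/(πd³) and τ = 16T/(πd³), so the von Mises stress is σ' = (16/πd³)·√(4M²+3T²).
√(4M²+3T²) = √(4×(6.780×10^6)² + 3×(1.250×10^7)²) = 2.555×10^7 N·mm.
d³ = 16×2.555×10^7/(π×69.41) = 1.874×10^6 mm³.
d = 123.3 mm.

d = 123 mm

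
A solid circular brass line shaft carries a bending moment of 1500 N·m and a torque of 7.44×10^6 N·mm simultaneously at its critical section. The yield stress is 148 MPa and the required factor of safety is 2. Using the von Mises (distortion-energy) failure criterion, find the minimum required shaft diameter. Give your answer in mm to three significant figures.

σ_allow = σ_y/n = 148/2 = 74.00 MPa.
For a solid shaft σ_b = 32M/(πd³) and τ = 16T/(πd³), so the von Mises stress is σ' = (16/πd³)·√(4M²+3T²).
√(4M²+3T²) = √(4×(1.500×10^6)² + 3×(7.440×10^6)²) = 1.323×10^7 N·mm.
d³ = 16×1.323×10^7/(π×74.00) = 910600 mm³.
d = 96.93 mm.

d = 96.9 mm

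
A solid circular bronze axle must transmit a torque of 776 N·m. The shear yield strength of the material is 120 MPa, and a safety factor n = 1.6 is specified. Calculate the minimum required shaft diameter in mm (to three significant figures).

d = 37.5 mm

Allowable shear stress τ_allow = 120/1.6 = 75.00 MPa.
For a solid shaft τ = 16T/(πd³), so d³ = 16T/(π τ_allow) = 16×776000/(π×75.00) = 52700 mm³.
d = (52700)^(1/3) = 37.49 mm.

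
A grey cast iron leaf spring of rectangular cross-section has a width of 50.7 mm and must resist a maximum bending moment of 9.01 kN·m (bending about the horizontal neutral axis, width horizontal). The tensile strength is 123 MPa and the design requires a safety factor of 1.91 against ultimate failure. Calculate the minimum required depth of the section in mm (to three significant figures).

h = 129 mm

σ_allow = 123/1.91 = 64.40 MPa.
For a rectangular section σ = 6M/(bh²), so h² = 6M/(b σ_allow) = 6×9010000/(50.7×64.40) = 16560 mm².
h = 128.7 mm.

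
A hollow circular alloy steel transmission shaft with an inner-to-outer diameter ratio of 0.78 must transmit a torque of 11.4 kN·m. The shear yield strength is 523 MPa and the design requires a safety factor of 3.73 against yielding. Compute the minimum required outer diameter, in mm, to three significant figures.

τ_allow = 523/3.73 = 140.2 MPa.
For a hollow shaft τ = 16T/[πd_o³(1−k⁴)] with k = 0.78, so 1−k⁴ = 0.6298.
d_o³ = 16T/[π τ_allow (1−k⁴)] = 16×1.1400×10^7/(π×140.2×0.6298) = 657400 mm³.
d_o = 86.95 mm.

d_o = 87.0 mm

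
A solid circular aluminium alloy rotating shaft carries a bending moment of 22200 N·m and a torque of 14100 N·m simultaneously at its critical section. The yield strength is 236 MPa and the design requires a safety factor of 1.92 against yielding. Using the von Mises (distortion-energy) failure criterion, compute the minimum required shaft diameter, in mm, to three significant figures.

d = 128 mm

σ_allow = σ_y/n = 236/1.92 = 122.9 MPa.
For a solid shaft σ_b = 32M/(πd³) and τ = 16T/(πd³), so the von Mises stress is σ' = (16/πd³)·√(4M²+3T²).
√(4M²+3T²) = √(4×(2.220×10^7)² + 3×(1.410×10^7)²) = 5.067×10^7 N·mm.
d³ = 16×5.067×10^7/(π×122.9) = 2.100×10^6 mm³.
d = 128.1 mm.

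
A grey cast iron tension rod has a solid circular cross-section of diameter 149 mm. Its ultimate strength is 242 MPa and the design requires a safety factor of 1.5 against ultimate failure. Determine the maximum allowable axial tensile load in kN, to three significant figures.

σ_allow = 242/1.5 = 161.3 MPa.
A = πd²/4 = π×149²/4 = 17440 mm².
F_allow = σ_allow × A = 161.3×17440 = 2.813×10^6 N.

F_allow = 2810 kN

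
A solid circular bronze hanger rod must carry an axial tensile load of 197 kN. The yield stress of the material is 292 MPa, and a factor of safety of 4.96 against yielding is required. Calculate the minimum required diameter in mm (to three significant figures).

d = 65.3 mm

Allowable stress σ_allow = 292/4.96 = 58.87 MPa.
Required area A = F/σ_allow = 197000/58.87 = 3346 mm².
A = πd²/4 → d = √(4A/π) = 65.27 mm.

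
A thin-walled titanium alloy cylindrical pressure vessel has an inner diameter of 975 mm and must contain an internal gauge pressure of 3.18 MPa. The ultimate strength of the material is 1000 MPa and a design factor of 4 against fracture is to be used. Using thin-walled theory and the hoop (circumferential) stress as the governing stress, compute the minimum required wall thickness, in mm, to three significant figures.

t = 6.20 mm

σ_allow = 1000/4 = 250.0 MPa.
Hoop stress σ_h = pD/(2t), so t = pD/(2σ_allow) = 3.18×975/(2×250.0) = 6.201 mm.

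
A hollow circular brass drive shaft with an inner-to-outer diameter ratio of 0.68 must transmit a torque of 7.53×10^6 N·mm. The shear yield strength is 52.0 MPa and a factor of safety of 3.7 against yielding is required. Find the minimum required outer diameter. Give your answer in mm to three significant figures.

d_o = 151 mm

τ_allow = 52.0/3.7 = 14.05 MPa.
For a hollow shaft τ = 16T/[πd_o³(1−k⁴)] with k = 0.68, so 1−k⁴ = 0.7862.
d_o³ = 16T/[π τ_allow (1−k⁴)] = 16×7530000/(π×14.05×0.7862) = 3.471×10^6 mm³.
d_o = 151.4 mm.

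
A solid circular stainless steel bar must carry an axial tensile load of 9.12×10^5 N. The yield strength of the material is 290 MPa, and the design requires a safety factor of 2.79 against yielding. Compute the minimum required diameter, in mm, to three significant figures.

Allowable stress σ_allow = 290/2.79 = 103.9 MPa.
Required area A = F/σ_allow = 912000/103.9 = 8774 mm².
A = πd²/4 → d = √(4A/π) = 105.7 mm.

d = 106 mm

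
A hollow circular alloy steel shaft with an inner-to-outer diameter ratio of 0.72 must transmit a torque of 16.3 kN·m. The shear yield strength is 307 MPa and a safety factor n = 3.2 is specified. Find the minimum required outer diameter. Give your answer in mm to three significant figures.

τ_allow = 307/3.2 = 95.94 MPa.
For a hollow shaft τ = 16T/[πd_o³(1−k⁴)] with k = 0.72, so 1−k⁴ = 0.7313.
d_o³ = 16T/[π τ_allow (1−k⁴)] = 16×1.6300×10^7/(π×95.94×0.7313) = 1.183×10^6 mm³.
d_o = 105.8 mm.

d_o = 106 mm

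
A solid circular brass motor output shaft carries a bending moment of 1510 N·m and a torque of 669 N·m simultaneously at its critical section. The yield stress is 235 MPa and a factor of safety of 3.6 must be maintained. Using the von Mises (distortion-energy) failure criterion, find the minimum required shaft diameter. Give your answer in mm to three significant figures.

σ_allow = σ_y/n = 235/3.6 = 65.28 MPa.
For a solid shaft σ_b = 32M/(πd³) and τ = 16T/(πd³), so the von Mises stress is σ' = (16/πd³)·√(4M²+3T²).
√(4M²+3T²) = √(4×(1.510×10^6)² + 3×(669000)²) = 3.235×10^6 N·mm.
d³ = 16×3.235×10^6/(π×65.28) = 252400 mm³.
d = 63.19 mm.

d = 63.2 mm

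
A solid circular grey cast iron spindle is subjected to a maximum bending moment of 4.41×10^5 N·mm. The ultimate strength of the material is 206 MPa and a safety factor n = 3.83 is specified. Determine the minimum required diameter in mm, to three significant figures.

d = 43.7 mm

σ_allow = 206/3.83 = 53.79 MPa.
For a solid circular section σ = 32M/(πd³), so d³ = 32M/(π σ_allow) = 32×441000/(π×53.79) = 83520 mm³.
d = 43.71 mm.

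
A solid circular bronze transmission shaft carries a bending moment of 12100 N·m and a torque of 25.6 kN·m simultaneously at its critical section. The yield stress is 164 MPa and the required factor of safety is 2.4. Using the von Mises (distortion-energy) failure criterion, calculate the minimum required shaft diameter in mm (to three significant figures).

d = 156 mm

σ_allow = σ_y/n = 164/2.4 = 68.33 MPa.
For a solid shaft σ_b = 32M/(πd³) and τ = 16T/(πd³), so the von Mises stress is σ' = (16/πd³)·√(4M²+3T²).
√(4M²+3T²) = √(4×(1.210×10^7)² + 3×(2.560×10^7)²) = 5.051×10^7 N·mm.
d³ = 16×5.051×10^7/(π×68.33) = 3.765×10^6 mm³.
d = 155.6 mm.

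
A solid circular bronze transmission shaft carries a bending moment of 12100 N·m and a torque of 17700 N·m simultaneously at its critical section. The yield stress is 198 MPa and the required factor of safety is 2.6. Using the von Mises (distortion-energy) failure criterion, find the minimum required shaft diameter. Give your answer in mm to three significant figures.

d = 138 mm

σ_allow = σ_y/n = 198/2.6 = 76.15 MPa.
For a solid shaft σ_b = 32M/(πd³) and τ = 16T/(πd³), so the von Mises stress is σ' = (16/πd³)·√(4M²+3T²).
√(4M²+3T²) = √(4×(1.210×10^7)² + 3×(1.770×10^7)²) = 3.906×10^7 N·mm.
d³ = 16×3.906×10^7/(π×76.15) = 2.612×10^6 mm³.
d = 137.7 mm.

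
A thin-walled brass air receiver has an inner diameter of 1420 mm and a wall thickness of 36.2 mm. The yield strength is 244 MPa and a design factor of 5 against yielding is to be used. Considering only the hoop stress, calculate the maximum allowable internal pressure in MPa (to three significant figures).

σ_allow = 244/5 = 48.80 MPa.
σ_h = pD/(2t) → p_allow = 2σ_allow t/D = 2×48.80×36.2/1420 = 2.488 MPa.

p_allow = 2.49 MPa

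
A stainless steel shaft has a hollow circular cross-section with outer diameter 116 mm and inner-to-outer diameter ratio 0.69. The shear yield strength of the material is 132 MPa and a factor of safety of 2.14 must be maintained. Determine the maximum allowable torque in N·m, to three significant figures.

T_allow = 14600 N·m

τ_allow = 132/2.14 = 61.68 MPa.
For a hollow shaft T_allow = τ_allow·πd_o³(1−k⁴)/16 with 1−k⁴ = 0.7733, so πd_o³(1−k⁴)/16 = 237000 mm³.
T_allow = 61.68×237000 = 1.462×10^7 N·mm = 14620 N·m.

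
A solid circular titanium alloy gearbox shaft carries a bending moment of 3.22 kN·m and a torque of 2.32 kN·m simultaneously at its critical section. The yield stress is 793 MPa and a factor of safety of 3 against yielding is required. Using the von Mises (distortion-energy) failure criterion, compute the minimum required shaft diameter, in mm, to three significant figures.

d = 52.7 mm

σ_allow = σ_y/n = 793/3 = 264.3 MPa.
For a solid shaft σ_b = 32M/(πd³) and τ = 16T/(πd³), so the von Mises stress is σ' = (16/πd³)·√(4M²+3T²).
√(4M²+3T²) = √(4×(3.220×10^6)² + 3×(2.320×10^6)²) = 7.591×10^6 N·mm.
d³ = 16×7.591×10^6/(π×264.3) = 146300 mm³.
d = 52.69 mm.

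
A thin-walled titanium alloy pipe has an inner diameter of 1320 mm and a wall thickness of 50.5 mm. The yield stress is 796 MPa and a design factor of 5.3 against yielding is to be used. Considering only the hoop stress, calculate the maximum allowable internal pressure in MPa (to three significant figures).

p_allow = 11.5 MPa

σ_allow = 796/5.3 = 150.2 MPa.
σ_h = pD/(2t) → p_allow = 2σ_allow t/D = 2×150.2×50.5/1320 = 11.49 MPa.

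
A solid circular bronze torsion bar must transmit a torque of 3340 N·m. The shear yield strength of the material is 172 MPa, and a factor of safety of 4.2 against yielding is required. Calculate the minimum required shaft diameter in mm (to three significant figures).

Allowable shear stress τ_allow = 172/4.2 = 40.95 MPa.
For a solid shaft τ = 16T/(πd³), so d³ = 16T/(π τ_allow) = 16×3340000/(π×40.95) = 415400 mm³.
d = (415400)^(1/3) = 74.61 mm.

d = 74.6 mm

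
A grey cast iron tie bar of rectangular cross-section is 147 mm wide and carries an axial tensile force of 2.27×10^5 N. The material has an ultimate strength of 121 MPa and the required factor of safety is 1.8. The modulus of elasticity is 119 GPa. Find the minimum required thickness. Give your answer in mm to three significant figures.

σ_allow = 121/1.8 = 67.22 MPa.
Required area A = F/σ_allow = 227000/67.22 = 3377 mm².
t = A/w = 3377/147 = 22.97 mm.

t = 23.0 mm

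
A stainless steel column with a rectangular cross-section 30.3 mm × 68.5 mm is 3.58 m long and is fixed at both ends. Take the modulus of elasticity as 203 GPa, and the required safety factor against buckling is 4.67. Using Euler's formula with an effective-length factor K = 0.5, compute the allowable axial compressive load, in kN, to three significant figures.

Buckling occurs about the weak axis: I_min = h·b³/12 = 68.5×30.3³/12 = 158800 mm⁴ (b = 30.3 mm is the smaller dimension).
Effective length L_e = KL = 0.5×3.58 m = 1790 mm.
Euler critical load P_cr = π²EI/L_e² = π²×203000×158800/1790² = 99290 N.
P_allow = P_cr/n = 99290/4.67 = 21260 N.

P_allow = 21.3 kN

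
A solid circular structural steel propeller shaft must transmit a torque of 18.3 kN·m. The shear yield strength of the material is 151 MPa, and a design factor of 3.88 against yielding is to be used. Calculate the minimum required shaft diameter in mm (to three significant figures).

Allowable shear stress τ_allow = 151/3.88 = 38.92 MPa.
For a solid shaft τ = 16T/(πd³), so d³ = 16T/(π τ_allow) = 16×1.8300×10^7/(π×38.92) = 2.395×10^6 mm³.
d = (2.395×10^6)^(1/3) = 133.8 mm.

d = 134 mm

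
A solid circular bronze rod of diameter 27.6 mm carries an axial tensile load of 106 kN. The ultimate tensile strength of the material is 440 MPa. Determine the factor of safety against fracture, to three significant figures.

n = 2.48

A = πd²/4 = 598.3 mm².
σ = F/A = 106000/598.3 = 177.2 MPa.
n = 440/177.2 = 2.483.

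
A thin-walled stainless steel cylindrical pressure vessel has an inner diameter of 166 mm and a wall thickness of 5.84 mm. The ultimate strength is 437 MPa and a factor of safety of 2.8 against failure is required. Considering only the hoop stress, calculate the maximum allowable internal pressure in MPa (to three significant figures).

σ_allow = 437/2.8 = 156.1 MPa.
σ_h = pD/(2t) → p_allow = 2σ_allow t/D = 2×156.1×5.84/166 = 10.98 MPa.

p_allow = 11.0 MPa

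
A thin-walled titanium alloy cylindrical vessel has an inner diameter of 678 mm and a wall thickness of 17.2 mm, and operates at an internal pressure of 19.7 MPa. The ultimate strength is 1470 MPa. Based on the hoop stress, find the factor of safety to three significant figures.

n = 3.79

σ_h = pD/(2t) = 19.7×678/(2×17.2) = 388.3 MPa.
n = 1470/388.3 = 3.786.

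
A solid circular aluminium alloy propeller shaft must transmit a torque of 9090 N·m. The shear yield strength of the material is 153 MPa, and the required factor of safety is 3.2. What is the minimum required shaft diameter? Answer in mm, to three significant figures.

Allowable shear stress τ_allow = 153/3.2 = 47.81 MPa.
For a solid shaft τ = 16T/(πd³), so d³ = 16T/(π τ_allow) = 16×9090000/(π×47.81) = 968300 mm³.
d = (968300)^(1/3) = 98.93 mm.

d = 98.9 mm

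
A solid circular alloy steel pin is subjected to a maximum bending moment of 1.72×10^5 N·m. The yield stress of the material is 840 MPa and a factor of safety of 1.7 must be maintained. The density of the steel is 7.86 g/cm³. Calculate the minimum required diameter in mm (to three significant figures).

σ_allow = 840/1.7 = 494.1 MPa.
For a solid circular section σ = 32M/(πd³), so d³ = 32M/(π σ_allow) = 32×1.7200×10^8/(π×494.1) = 3.546×10^6 mm³.
d = 152.5 mm.

d = 152 mm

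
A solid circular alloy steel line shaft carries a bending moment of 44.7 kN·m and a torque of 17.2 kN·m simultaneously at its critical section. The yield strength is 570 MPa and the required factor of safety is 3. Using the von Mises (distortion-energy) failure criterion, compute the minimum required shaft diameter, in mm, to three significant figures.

σ_allow = σ_y/n = 570/3 = 190.0 MPa.
For a solid shaft σ_b = 32M/(πd³) and τ = 16T/(πd³), so the von Mises stress is σ' = (16/πd³)·√(4M²+3T²).
√(4M²+3T²) = √(4×(4.470×10^7)² + 3×(1.720×10^7)²) = 9.423×10^7 N·mm.
d³ = 16×9.423×10^7/(π×190.0) = 2.526×10^6 mm³.
d = 136.2 mm.

d = 136 mm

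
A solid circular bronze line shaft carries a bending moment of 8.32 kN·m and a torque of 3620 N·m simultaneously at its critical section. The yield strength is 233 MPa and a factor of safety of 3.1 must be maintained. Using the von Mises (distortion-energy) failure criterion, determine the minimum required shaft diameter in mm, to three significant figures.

σ_allow = σ_y/n = 233/3.1 = 75.16 MPa.
For a solid shaft σ_b = 32M/(πd³) and τ = 16T/(πd³), so the von Mises stress is σ' = (16/πd³)·√(4M²+3T²).
√(4M²+3T²) = √(4×(8.320×10^6)² + 3×(3.620×10^6)²) = 1.778×10^7 N·mm.
d³ = 16×1.778×10^7/(π×75.16) = 1.205×10^6 mm³.
d = 106.4 mm.

d = 106 mm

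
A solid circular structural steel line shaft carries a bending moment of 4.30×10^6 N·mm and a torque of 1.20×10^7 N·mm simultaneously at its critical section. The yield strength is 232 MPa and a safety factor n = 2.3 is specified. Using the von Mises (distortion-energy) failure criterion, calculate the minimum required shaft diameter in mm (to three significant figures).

σ_allow = σ_y/n = 232/2.3 = 100.9 MPa.
For a solid shaft σ_b = 32M/(πd³) and τ = 16T/(πd³), so the von Mises stress is σ' = (16/πd³)·√(4M²+3T²).
√(4M²+3T²) = √(4×(4.300×10^6)² + 3×(1.200×10^7)²) = 2.249×10^7 N·mm.
d³ = 16×2.249×10^7/(π×100.9) = 1.136×10^6 mm³.
d = 104.3 mm.

d = 104 mm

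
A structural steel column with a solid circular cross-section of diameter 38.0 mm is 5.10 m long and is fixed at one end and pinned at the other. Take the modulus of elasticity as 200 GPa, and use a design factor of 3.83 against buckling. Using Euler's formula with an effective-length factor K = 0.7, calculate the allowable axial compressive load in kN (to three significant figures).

I = πd⁴/64 = π×38.0⁴/64 = 102400 mm⁴.
Effective length L_e = KL = 0.7×5.10 m = 3570 mm.
Euler critical load P_cr = π²EI/L_e² = π²×200000×102400/3570² = 15850 N.
P_allow = P_cr/n = 15850/3.83 = 4139 N.

P_allow = 4.14 kN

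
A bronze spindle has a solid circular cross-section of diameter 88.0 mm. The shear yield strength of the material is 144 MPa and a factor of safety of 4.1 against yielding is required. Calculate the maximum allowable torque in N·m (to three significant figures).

τ_allow = 144/4.1 = 35.12 MPa.
For a solid shaft T_allow = τ_allow·πd³/16; πd³/16 = π×88.0³/16 = 133800 mm³.
T_allow = 35.12×133800 = 4.700×10^6 N·mm = 4700 N·m.

T_allow = 4700 N·m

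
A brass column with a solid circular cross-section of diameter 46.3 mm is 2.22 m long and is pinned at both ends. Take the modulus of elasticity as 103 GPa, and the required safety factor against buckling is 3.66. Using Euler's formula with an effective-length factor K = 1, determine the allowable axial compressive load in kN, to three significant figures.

I = πd⁴/64 = π×46.3⁴/64 = 225600 mm⁴.
Effective length L_e = KL = 1×2.22 m = 2220 mm.
Euler critical load P_cr = π²EI/L_e² = π²×103000×225600/2220² = 46530 N.
P_allow = P_cr/n = 46530/3.66 = 12710 N.

P_allow = 12.7 kN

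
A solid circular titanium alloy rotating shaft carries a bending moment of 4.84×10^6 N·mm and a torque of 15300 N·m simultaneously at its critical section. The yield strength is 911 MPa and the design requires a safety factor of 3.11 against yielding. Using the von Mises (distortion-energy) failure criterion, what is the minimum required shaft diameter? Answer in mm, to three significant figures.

σ_allow = σ_y/n = 911/3.11 = 292.9 MPa.
For a solid shaft σ_b = 32M/(πd³) and τ = 16T/(πd³), so the von Mises stress is σ' = (16/πd³)·√(4M²+3T²).
√(4M²+3T²) = √(4×(4.840×10^6)² + 3×(1.530×10^7)²) = 2.821×10^7 N·mm.
d³ = 16×2.821×10^7/(π×292.9) = 490500 mm³.
d = 78.87 mm.

d = 78.9 mm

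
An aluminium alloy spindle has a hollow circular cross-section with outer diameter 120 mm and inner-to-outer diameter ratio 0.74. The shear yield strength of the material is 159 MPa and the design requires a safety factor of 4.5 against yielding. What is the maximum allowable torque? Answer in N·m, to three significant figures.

T_allow = 8390 N·m

τ_allow = 159/4.5 = 35.33 MPa.
For a hollow shaft T_allow = τ_allow·πd_o³(1−k⁴)/16 with 1−k⁴ = 0.7001, so πd_o³(1−k⁴)/16 = 237500 mm³.
T_allow = 35.33×237500 = 8.393×10^6 N·mm = 8393 N·m.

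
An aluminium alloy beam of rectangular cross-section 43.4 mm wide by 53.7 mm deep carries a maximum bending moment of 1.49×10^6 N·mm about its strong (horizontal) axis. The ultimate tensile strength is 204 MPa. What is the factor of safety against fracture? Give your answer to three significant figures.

n = 2.86

Section modulus S = bh²/6 = 43.4×53.7²/6 = 20860 mm³.
σ = M/S = 1490000/20860 = 71.43 MPa.
n = 204/71.43 = 2.856.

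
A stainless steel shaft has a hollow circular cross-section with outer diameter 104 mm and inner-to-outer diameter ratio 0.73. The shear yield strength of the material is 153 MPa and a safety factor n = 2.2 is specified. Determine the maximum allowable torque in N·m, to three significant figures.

T_allow = 11000 N·m

τ_allow = 153/2.2 = 69.55 MPa.
For a hollow shaft T_allow = τ_allow·πd_o³(1−k⁴)/16 with 1−k⁴ = 0.7160, so πd_o³(1−k⁴)/16 = 158100 mm³.
T_allow = 69.55×158100 = 1.100×10^7 N·mm = 11000 N·m.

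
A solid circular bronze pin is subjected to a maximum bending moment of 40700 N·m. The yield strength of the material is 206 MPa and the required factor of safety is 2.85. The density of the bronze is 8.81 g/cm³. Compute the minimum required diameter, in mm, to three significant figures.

d = 179 mm

σ_allow = 206/2.85 = 72.28 MPa.
For a solid circular section σ = 32M/(πd³), so d³ = 32M/(π σ_allow) = 32×4.0700×10^7/(π×72.28) = 5.736×10^6 mm³.
d = 179.0 mm.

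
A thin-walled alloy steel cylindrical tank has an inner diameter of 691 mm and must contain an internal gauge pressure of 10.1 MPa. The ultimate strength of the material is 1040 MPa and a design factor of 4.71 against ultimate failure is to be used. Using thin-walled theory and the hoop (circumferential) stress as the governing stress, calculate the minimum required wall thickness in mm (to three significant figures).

t = 15.8 mm

σ_allow = 1040/4.71 = 220.8 MPa.
Hoop stress σ_h = pD/(2t), so t = pD/(2σ_allow) = 10.1×691/(2×220.8) = 15.80 mm.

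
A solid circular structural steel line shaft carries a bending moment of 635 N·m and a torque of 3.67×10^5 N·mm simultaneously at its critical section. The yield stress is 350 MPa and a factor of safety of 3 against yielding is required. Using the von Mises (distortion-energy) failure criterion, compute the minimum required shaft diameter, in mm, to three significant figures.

σ_allow = σ_y/n = 350/3 = 116.7 MPa.
For a solid shaft σ_b = 32M/(πd³) and τ = 16T/(πd³), so the von Mises stress is σ' = (16/πd³)·√(4M²+3T²).
√(4M²+3T²) = √(4×(635000)² + 3×(367000)²) = 1.420×10^6 N·mm.
d³ = 16×1.420×10^6/(π×116.7) = 62000 mm³.
d = 39.58 mm.

d = 39.6 mm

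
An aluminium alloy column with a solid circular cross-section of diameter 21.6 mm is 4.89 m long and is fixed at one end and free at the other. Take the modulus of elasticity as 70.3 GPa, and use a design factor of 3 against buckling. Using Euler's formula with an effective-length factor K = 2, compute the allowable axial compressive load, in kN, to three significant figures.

I = πd⁴/64 = π×21.6⁴/64 = 10690 mm⁴.
Effective length L_e = KL = 2×4.89 m = 9780 mm.
Euler critical load P_cr = π²EI/L_e² = π²×70300×10690/9780² = 77.51 N.
P_allow = P_cr/n = 77.51/3 = 25.84 N.

P_allow = 0.0258 kN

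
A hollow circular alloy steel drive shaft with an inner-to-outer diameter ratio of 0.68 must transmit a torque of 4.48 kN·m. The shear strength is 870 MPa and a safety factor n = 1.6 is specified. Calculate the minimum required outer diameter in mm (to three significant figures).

τ_allow = 870/1.6 = 543.8 MPa.
For a hollow shaft τ = 16T/[πd_o³(1−k⁴)] with k = 0.68, so 1−k⁴ = 0.7862.
d_o³ = 16T/[π τ_allow (1−k⁴)] = 16×4480000/(π×543.8×0.7862) = 53370 mm³.
d_o = 37.65 mm.

d_o = 37.7 mm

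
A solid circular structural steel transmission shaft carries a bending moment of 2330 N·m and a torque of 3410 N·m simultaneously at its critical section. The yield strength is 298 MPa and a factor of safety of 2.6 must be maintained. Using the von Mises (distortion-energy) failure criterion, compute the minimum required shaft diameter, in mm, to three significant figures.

d = 69.4 mm

σ_allow = σ_y/n = 298/2.6 = 114.6 MPa.
For a solid shaft σ_b = 32M/(πd³) and τ = 16T/(πd³), so the von Mises stress is σ' = (16/πd³)·√(4M²+3T²).
√(4M²+3T²) = √(4×(2.330×10^6)² + 3×(3.410×10^6)²) = 7.523×10^6 N·mm.
d³ = 16×7.523×10^6/(π×114.6) = 334300 mm³.
d = 69.40 mm.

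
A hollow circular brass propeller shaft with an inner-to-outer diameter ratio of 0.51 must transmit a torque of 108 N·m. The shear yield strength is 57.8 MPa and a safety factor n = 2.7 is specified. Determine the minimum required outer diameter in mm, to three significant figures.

d_o = 30.2 mm

τ_allow = 57.8/2.7 = 21.41 MPa.
For a hollow shaft τ = 16T/[πd_o³(1−k⁴)] with k = 0.51, so 1−k⁴ = 0.9323.
d_o³ = 16T/[π τ_allow (1−k⁴)] = 16×108000/(π×21.41×0.9323) = 27560 mm³.
d_o = 30.21 mm.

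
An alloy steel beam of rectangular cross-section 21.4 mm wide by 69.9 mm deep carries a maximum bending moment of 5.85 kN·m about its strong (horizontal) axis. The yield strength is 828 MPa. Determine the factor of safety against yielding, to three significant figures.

n = 2.47

Section modulus S = bh²/6 = 21.4×69.9²/6 = 17430 mm³.
σ = M/S = 5850000/17430 = 335.7 MPa.
n = 828/335.7 = 2.467.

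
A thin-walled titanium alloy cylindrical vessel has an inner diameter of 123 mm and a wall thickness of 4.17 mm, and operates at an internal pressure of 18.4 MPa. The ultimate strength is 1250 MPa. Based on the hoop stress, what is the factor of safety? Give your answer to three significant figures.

σ_h = pD/(2t) = 18.4×123/(2×4.17) = 271.4 MPa.
n = 1250/271.4 = 4.606.

n = 4.61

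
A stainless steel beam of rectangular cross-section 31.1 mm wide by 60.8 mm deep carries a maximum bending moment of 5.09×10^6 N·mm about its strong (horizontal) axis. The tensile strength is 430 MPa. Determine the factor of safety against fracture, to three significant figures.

Section modulus S = bh²/6 = 31.1×60.8²/6 = 19160 mm³.
σ = M/S = 5090000/19160 = 265.6 MPa.
n = 430/265.6 = 1.619.

n = 1.62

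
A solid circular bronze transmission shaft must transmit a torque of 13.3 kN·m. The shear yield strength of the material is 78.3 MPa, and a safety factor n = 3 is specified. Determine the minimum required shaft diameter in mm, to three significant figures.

Allowable shear stress τ_allow = 78.3/3 = 26.10 MPa.
For a solid shaft τ = 16T/(πd³), so d³ = 16T/(π τ_allow) = 16×1.3300×10^7/(π×26.10) = 2.595×10^6 mm³.
d = (2.595×10^6)^(1/3) = 137.4 mm.

d = 137 mm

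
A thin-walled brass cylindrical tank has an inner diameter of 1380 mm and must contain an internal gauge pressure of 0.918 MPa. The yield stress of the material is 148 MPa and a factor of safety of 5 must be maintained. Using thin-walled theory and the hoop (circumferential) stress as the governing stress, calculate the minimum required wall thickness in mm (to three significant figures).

t = 21.4 mm

σ_allow = 148/5 = 29.60 MPa.
Hoop stress σ_h = pD/(2t), so t = pD/(2σ_allow) = 0.918×1380/(2×29.60) = 21.40 mm.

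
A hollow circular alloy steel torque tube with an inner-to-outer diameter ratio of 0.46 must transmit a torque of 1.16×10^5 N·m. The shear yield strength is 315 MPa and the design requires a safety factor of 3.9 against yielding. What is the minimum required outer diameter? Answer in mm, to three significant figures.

d_o = 197 mm

τ_allow = 315/3.9 = 80.77 MPa.
For a hollow shaft τ = 16T/[πd_o³(1−k⁴)] with k = 0.46, so 1−k⁴ = 0.9552.
d_o³ = 16T/[π τ_allow (1−k⁴)] = 16×1.1600×10^8/(π×80.77×0.9552) = 7.657×10^6 mm³.
d_o = 197.1 mm.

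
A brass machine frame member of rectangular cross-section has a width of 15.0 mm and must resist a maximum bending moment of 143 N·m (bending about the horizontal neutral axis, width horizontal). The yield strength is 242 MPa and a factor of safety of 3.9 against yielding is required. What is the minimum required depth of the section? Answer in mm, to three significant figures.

σ_allow = 242/3.9 = 62.05 MPa.
For a rectangular section σ = 6M/(bh²), so h² = 6M/(b σ_allow) = 6×143000/(15.0×62.05) = 921.8 mm².
h = 30.36 mm.

h = 30.4 mm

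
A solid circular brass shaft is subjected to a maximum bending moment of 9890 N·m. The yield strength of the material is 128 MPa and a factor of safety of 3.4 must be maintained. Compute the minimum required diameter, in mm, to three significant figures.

d = 139 mm

σ_allow = 128/3.4 = 37.65 MPa.
For a solid circular section σ = 32M/(πd³), so d³ = 32M/(π σ_allow) = 32×9890000/(π×37.65) = 2.676×10^6 mm³.
d = 138.8 mm.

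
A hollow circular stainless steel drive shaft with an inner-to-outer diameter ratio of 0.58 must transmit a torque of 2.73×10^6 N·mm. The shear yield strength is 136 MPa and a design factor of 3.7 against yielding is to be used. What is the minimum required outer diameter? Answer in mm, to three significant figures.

d_o = 75.3 mm

τ_allow = 136/3.7 = 36.76 MPa.
For a hollow shaft τ = 16T/[πd_o³(1−k⁴)] with k = 0.58, so 1−k⁴ = 0.8868.
d_o³ = 16T/[π τ_allow (1−k⁴)] = 16×2730000/(π×36.76×0.8868) = 426500 mm³.
d_o = 75.28 mm.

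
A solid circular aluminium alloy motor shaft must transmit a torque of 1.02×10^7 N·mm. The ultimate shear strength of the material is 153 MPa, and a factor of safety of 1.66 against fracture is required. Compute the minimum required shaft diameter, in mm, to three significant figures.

d = 82.6 mm

Allowable shear stress τ_allow = 153/1.66 = 92.17 MPa.
For a solid shaft τ = 16T/(πd³), so d³ = 16T/(π τ_allow) = 16×1.0200×10^7/(π×92.17) = 563600 mm³.
d = (563600)^(1/3) = 82.60 mm.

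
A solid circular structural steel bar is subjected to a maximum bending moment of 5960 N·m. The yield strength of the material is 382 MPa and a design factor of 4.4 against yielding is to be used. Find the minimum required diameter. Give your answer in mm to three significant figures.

d = 88.8 mm

σ_allow = 382/4.4 = 86.82 MPa.
For a solid circular section σ = 32M/(πd³), so d³ = 32M/(π σ_allow) = 32×5960000/(π×86.82) = 699300 mm³.
d = 88.76 mm.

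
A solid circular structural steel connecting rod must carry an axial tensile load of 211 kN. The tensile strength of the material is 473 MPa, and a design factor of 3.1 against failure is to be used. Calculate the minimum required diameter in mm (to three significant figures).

d = 42.0 mm

Allowable stress σ_allow = 473/3.1 = 152.6 MPa.
Required area A = F/σ_allow = 211000/152.6 = 1383 mm².
A = πd²/4 → d = √(4A/π) = 41.96 mm.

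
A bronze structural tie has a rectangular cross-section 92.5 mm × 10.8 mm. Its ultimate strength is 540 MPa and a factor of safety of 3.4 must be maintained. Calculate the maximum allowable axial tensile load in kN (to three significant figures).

F_allow = 159 kN

σ_allow = 540/3.4 = 158.8 MPa.
A = 92.5×10.8 = 999.0 mm².
F_allow = σ_allow × A = 158.8×999.0 = 158700 N.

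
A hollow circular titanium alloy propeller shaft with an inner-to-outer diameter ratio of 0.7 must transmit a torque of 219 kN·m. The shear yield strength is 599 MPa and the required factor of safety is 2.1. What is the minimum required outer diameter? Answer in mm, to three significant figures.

τ_allow = 599/2.1 = 285.2 MPa.
For a hollow shaft τ = 16T/[πd_o³(1−k⁴)] with k = 0.7, so 1−k⁴ = 0.7599.
d_o³ = 16T/[π τ_allow (1−k⁴)] = 16×2.1900×10^8/(π×285.2×0.7599) = 5.146×10^6 mm³.
d_o = 172.6 mm.

d_o = 173 mm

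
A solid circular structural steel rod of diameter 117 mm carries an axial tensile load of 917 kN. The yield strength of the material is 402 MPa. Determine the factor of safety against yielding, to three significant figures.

A = πd²/4 = 10750 mm².
σ = F/A = 917000/10750 = 85.29 MPa.
n = 402/85.29 = 4.713.

n = 4.71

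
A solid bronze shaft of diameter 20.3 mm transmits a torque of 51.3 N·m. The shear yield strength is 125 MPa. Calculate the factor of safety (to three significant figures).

n = 4.00

τ = 16T/(πd³) = 16×51300/(π×20.3³) = 31.23 MPa.
n = τ_limit/τ = 125/31.23 = 4.002.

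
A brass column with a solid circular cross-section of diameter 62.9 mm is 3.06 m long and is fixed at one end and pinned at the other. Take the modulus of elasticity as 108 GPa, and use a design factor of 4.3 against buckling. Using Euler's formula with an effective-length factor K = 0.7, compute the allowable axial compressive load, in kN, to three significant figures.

I = πd⁴/64 = π×62.9⁴/64 = 768400 mm⁴.
Effective length L_e = KL = 0.7×3.06 m = 2142 mm.
Euler critical load P_cr = π²EI/L_e² = π²×108000×768400/2142² = 178500 N.
P_allow = P_cr/n = 178500/4.3 = 41510 N.

P_allow = 41.5 kN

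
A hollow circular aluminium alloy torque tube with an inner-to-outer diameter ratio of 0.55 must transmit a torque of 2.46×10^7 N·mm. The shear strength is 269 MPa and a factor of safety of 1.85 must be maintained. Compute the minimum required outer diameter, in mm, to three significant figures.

τ_allow = 269/1.85 = 145.4 MPa.
For a hollow shaft τ = 16T/[πd_o³(1−k⁴)] with k = 0.55, so 1−k⁴ = 0.9085.
d_o³ = 16T/[π τ_allow (1−k⁴)] = 16×2.4600×10^7/(π×145.4×0.9085) = 948400 mm³.
d_o = 98.25 mm.

d_o = 98.3 mm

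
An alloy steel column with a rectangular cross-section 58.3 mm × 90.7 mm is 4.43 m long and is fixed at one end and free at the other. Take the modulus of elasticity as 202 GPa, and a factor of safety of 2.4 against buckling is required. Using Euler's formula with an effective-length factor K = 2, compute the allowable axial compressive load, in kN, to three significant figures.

Buckling occurs about the weak axis: I_min = h·b³/12 = 90.7×58.3³/12 = 1.498×10^6 mm⁴ (b = 58.3 mm is the smaller dimension).
Effective length L_e = KL = 2×4.43 m = 8860 mm.
Euler critical load P_cr = π²EI/L_e² = π²×202000×1.498×10^6/8860² = 38040 N.
P_allow = P_cr/n = 38040/2.4 = 15850 N.

P_allow = 15.8 kN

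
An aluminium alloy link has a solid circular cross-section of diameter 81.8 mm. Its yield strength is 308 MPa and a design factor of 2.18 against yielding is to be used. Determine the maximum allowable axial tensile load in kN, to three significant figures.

σ_allow = 308/2.18 = 141.3 MPa.
A = πd²/4 = π×81.8²/4 = 5255 mm².
F_allow = σ_allow × A = 141.3×5255 = 742500 N.

F_allow = 742 kN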